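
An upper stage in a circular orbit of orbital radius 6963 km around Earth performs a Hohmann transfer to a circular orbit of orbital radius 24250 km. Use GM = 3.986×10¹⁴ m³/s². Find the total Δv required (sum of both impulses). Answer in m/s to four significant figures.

r₁ = 6963 km = 6.963×10⁶ m.
r₂ = 24250 km = 2.425×10⁷ m.
Transfer ellipse a_t = (r₁ + r₂)/2 = 1.561×10⁷ m.
At r₁: circular v_c1 = √(μ/r₁) = 7566 m/s; transfer-perigee v_p = √[μ(2/r₁ − 1/a_t)] = 9431 m/s.
Δv₁ = v_p − v_c1 = 1865 m/s.
At r₂: circular v_c2 = √(μ/r₂) = 4054 m/s; transfer-apogee v_a = √[μ(2/r₂ − 1/a_t)] = 2708 m/s.
Δv₂ = v_c2 − v_a = 1346 m/s.
Total Δv = Δv₁ + Δv₂ = 3211 m/s.

Δv_total ≈ 3211 m/s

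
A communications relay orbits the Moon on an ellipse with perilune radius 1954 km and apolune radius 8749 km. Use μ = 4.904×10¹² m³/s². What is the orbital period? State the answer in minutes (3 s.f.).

T ≈ 585 minutes

Semi-major axis a = (r_p + r_a)/2 = (1954.0 + 8749.0)/2 = 5351.5 km = 5.352×10⁶ m.
By Kepler's third law T = 2π√(a³/μ) = 2π × 5.590×10³ = 3.513×10⁴ s.
= 585.4 minutes.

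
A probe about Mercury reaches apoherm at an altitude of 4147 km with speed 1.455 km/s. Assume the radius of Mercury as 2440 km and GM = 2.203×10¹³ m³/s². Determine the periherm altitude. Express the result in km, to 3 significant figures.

r_a = 2440 + 4147 = 6587.0 km = 6.587×10⁶ m.
Specific energy ε = v²/2 − μ/r = -2.286×10⁶ J/kg, so a = −μ/(2ε) = 4.819×10⁶ m.
The apsides satisfy r_p + r_a = 2a, so the periherm radius is 2a − r_a = 3.050×10⁶ m = 3050.1 km.
Periherm altitude = 3050.1 − 2440 = 610.11 km.

periherm altitude ≈ 610 km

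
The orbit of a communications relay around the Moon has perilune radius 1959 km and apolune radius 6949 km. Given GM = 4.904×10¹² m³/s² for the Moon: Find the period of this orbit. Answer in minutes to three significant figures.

T ≈ 445 minutes

Semi-major axis a = (r_p + r_a)/2 = (1959.0 + 6949.0)/2 = 4454.0 km = 4.454×10⁶ m.
By Kepler's third law T = 2π√(a³/μ) = 2π × 4.245×10³ = 2.667×10⁴ s.
= 444.5 minutes.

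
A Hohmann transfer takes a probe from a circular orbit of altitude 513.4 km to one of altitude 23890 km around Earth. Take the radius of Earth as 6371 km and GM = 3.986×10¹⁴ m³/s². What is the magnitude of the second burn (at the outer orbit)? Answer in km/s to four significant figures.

Δv ≈ 1.420 km/s

r₁ = 6371 + 513.4 = 6884.4 km = 6.8844×10⁶ m.
r₂ = 6371 + 23890 = 30261 km = 3.0261×10⁷ m.
Transfer ellipse a_t = (r₁ + r₂)/2 = 1.857×10⁷ m.
At r₁: circular v_c1 = √(μ/r₁) = 7609 m/s; transfer-perigee v_p = √[μ(2/r₁ − 1/a_t)] = 9713 m/s.
At r₂: circular v_c2 = √(μ/r₂) = 3629 m/s; transfer-apogee v_a = √[μ(2/r₂ − 1/a_t)] = 2210 m/s.
Δv₂ = v_c2 − v_a = 1420 m/s.
= 1.420 km/s.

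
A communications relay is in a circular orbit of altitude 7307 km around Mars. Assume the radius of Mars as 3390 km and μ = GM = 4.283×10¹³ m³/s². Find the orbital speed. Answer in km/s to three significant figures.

v ≈ 2.00 km/s

r = 3390 + 7307 = 10697 km = 1.0697×10⁷ m.
For a circular orbit v = √(μ/r) = √(4.283×10¹³ / 1.070×10⁷) = √(4.004×10⁶) = 2001 m/s.
That is 2.001 km/s.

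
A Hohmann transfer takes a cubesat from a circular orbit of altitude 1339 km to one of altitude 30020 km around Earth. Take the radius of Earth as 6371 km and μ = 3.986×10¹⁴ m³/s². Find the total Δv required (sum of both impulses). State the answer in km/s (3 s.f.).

Δv_total ≈ 3.40 km/s

r₁ = 6371 + 1339 = 7710.0 km = 7.7100×10⁶ m.
r₂ = 6371 + 30020 = 36391 km = 3.6391×10⁷ m.
Transfer ellipse a_t = (r₁ + r₂)/2 = 2.205×10⁷ m.
At r₁: circular v_c1 = √(μ/r₁) = 7190 m/s; transfer-perigee v_p = √[μ(2/r₁ − 1/a_t)] = 9237 m/s.
Δv₁ = v_p − v_c1 = 2047 m/s.
At r₂: circular v_c2 = √(μ/r₂) = 3310 m/s; transfer-apogee v_a = √[μ(2/r₂ − 1/a_t)] = 1957 m/s.
Δv₂ = v_c2 − v_a = 1353 m/s.
Total Δv = Δv₁ + Δv₂ = 3399 m/s = 3.399 km/s.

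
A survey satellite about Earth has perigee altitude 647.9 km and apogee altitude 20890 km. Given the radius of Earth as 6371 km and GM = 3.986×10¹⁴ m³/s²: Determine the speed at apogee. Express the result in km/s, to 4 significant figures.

v ≈ 2.447 km/s

r_p = 6371 + 647.9 = 7018.9 km = 7.0189×10⁶ m.
r_a = 6371 + 20890 = 27261 km = 2.7261×10⁷ m.
Semi-major axis a = (r_p + r_a)/2 = 17140 km = 1.714×10⁷ m.
Vis-viva: v² = μ(2/r − 1/a) = 3.986×10¹⁴ × (7.336×10⁻⁸ − 5.834×10⁻⁸) = 5.988×10⁶ m²/s².
v = 2447 m/s = 2.447 km/s.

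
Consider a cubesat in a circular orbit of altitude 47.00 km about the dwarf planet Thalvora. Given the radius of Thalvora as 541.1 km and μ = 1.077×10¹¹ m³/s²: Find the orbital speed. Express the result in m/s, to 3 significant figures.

v ≈ 428 m/s

r = 541.1 + 47.00 = 588.10 km = 5.8810×10⁵ m.
For a circular orbit v = √(μ/r) = √(1.077×10¹¹ / 5.881×10⁵) = √(1.831×10⁵) = 427.9 m/s.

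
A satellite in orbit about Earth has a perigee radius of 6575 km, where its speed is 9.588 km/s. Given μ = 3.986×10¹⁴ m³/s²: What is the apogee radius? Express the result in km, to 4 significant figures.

r_p = 6.575×10⁶ m.
Specific energy ε = v²/2 − μ/r = -1.466×10⁷ J/kg, so a = −μ/(2ε) = 1.360×10⁷ m.
The apsides satisfy r_p + r_a = 2a, so the apogee radius is 2a − r_p = 2.062×10⁷ m = 20617 km.

apogee radius ≈ 20620 km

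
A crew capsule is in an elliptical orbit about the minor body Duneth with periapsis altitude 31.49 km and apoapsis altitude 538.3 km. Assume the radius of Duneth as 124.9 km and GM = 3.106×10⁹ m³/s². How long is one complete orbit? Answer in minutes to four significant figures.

r_p = 124.9 + 31.49 = 156.39 km = 1.5639×10⁵ m.
r_a = 124.9 + 538.3 = 663.20 km = 6.6320×10⁵ m.
Semi-major axis a = (r_p + r_a)/2 = (156.39 + 663.20)/2 = 409.79 km = 4.098×10⁵ m.
By Kepler's third law T = 2π√(a³/μ) = 2π × 4.707×10³ = 2.958×10⁴ s.
= 492.9 minutes.

T ≈ 492.9 minutes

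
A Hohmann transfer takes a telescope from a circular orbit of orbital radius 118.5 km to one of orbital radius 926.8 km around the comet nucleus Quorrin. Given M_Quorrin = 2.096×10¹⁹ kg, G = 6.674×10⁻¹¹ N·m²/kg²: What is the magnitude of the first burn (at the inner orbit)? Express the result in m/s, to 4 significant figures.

μ = GM = 6.674×10⁻¹¹ × 2.096×10¹⁹ = 1.399×10⁹ m³/s².
r₁ = 118.5 km = 1.185×10⁵ m.
r₂ = 926.8 km = 9.268×10⁵ m.
Transfer ellipse a_t = (r₁ + r₂)/2 = 5.226×10⁵ m.
At r₁: circular v_c1 = √(μ/r₁) = 108.6 m/s; transfer-periapsis v_p = √[μ(2/r₁ − 1/a_t)] = 144.7 m/s.
Δv₁ = v_p − v_c1 = 36.03 m/s.

Δv ≈ 36.03 m/s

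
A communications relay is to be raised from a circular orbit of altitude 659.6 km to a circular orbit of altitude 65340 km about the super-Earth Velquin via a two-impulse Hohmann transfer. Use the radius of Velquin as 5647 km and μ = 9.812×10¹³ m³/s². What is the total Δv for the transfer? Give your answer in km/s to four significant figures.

r₁ = 5647 + 659.6 = 6306.6 km = 6.3066×10⁶ m.
r₂ = 5647 + 65340 = 70987 km = 7.0987×10⁷ m.
Transfer ellipse a_t = (r₁ + r₂)/2 = 3.865×10⁷ m.
At r₁: circular v_c1 = √(μ/r₁) = 3944 m/s; transfer-periapsis v_p = √[μ(2/r₁ − 1/a_t)] = 5346 m/s.
Δv₁ = v_p − v_c1 = 1401 m/s.
At r₂: circular v_c2 = √(μ/r₂) = 1176 m/s; transfer-apoapsis v_a = √[μ(2/r₂ − 1/a_t)] = 474.9 m/s.
Δv₂ = v_c2 − v_a = 700.7 m/s.
Total Δv = Δv₁ + Δv₂ = 2102 m/s = 2.102 km/s.

Δv_total ≈ 2.102 km/s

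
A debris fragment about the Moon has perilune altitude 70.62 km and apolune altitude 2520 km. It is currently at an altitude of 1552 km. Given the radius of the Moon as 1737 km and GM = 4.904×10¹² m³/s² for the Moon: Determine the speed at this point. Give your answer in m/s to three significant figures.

v ≈ 1170 m/s

r_p = 1737 + 70.62 = 1807.6 km = 1.8076×10⁶ m.
r_a = 1737 + 2520 = 4257.0 km = 4.2570×10⁶ m.
r = 1737 + 1552 = 3289.0 km = 3.289×10⁶ m.
Semi-major axis a = (r_p + r_a)/2 = 3032.3 km = 3.032×10⁶ m.
Vis-viva: v² = μ(2/r − 1/a) = 4.904×10¹² × (6.081×10⁻⁷ − 3.298×10⁻⁷) = 1.365×10⁶ m²/s².
v = 1168 m/s.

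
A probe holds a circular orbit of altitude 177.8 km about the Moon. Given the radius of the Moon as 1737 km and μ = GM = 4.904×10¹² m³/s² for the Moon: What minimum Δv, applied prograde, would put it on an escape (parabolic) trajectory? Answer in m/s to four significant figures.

Δv ≈ 662.9 m/s

r = 1737 + 177.8 = 1914.8 km = 1.9148×10⁶ m.
Circular speed v_c = √(μ/r) = 1600 m/s.
Escape speed v_esc = √(2μ/r) = √2 × v_c = 2263 m/s.
Δv = v_esc − v_c = 662.9 m/s.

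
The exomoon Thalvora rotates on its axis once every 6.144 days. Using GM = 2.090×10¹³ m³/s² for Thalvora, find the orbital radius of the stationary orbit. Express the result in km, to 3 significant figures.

r_sync ≈ 53000 km

T = 6.144 days = 5.308×10⁵ s.
A synchronous orbit has period T, so by Kepler's third law a = (μT²/4π²)^(1/3).
μT²/4π² = 2.090×10¹³ × (5.308×10⁵)² / 39.48 = 1.492×10²³ m³.
a = 5.304×10⁷ m = 53036 km.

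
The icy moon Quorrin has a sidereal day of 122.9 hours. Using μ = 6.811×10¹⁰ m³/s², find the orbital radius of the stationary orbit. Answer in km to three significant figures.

T = 122.9 hours = 4.424×10⁵ s.
A synchronous orbit has period T, so by Kepler's third law a = (μT²/4π²)^(1/3).
μT²/4π² = 6.811×10¹⁰ × (4.424×10⁵)² / 39.48 = 3.377×10²⁰ m³.
a = 6.964×10⁶ m = 6963.9 km.

r_sync ≈ 6960 km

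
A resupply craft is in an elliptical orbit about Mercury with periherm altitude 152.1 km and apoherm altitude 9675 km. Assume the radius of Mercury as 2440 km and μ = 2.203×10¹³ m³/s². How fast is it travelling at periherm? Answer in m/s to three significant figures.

v ≈ 3740 m/s

r_p = 2440 + 152.1 = 2592.1 km = 2.5921×10⁶ m.
r_a = 2440 + 9675 = 12115 km = 1.2115×10⁷ m.
Semi-major axis a = (r_p + r_a)/2 = 7353.6 km = 7.354×10⁶ m.
Vis-viva: v² = μ(2/r − 1/a) = 2.203×10¹³ × (7.716×10⁻⁷ − 1.360×10⁻⁷) = 1.400×10⁷ m²/s².
v = 3742 m/s.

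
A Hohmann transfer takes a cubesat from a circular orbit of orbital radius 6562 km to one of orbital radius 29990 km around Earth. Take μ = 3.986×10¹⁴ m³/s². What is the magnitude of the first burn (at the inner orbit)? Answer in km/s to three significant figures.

Δv ≈ 2.19 km/s

r₁ = 6562 km = 6.562×10⁶ m.
r₂ = 29990 km = 2.999×10⁷ m.
Transfer ellipse a_t = (r₁ + r₂)/2 = 1.828×10⁷ m.
At r₁: circular v_c1 = √(μ/r₁) = 7794 m/s; transfer-perigee v_p = √[μ(2/r₁ − 1/a_t)] = 9984 m/s.
Δv₁ = v_p − v_c1 = 2190 m/s.
= 2.190 km/s.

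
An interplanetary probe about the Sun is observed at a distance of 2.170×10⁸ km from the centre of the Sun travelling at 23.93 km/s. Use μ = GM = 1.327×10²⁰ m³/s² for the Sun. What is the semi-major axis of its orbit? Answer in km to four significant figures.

a ≈ 2.040×10⁸ km

r = 2.170×10¹¹ m.
Vis-viva rearranged: 1/a = 2/r − v²/μ = 9.217×10⁻¹² − 4.315×10⁻¹² = 4.901×10⁻¹² m⁻¹.
a = 2.040×10¹¹ m = 2.0403×10⁸ km.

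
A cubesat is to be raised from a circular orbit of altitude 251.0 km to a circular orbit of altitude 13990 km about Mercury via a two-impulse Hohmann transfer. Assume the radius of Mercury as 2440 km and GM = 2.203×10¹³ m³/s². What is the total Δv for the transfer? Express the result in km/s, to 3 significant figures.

r₁ = 2440 + 251.0 = 2691.0 km = 2.6910×10⁶ m.
r₂ = 2440 + 13990 = 16430 km = 1.6430×10⁷ m.
Transfer ellipse a_t = (r₁ + r₂)/2 = 9.560×10⁶ m.
At r₁: circular v_c1 = √(μ/r₁) = 2861 m/s; transfer-periherm v_p = √[μ(2/r₁ − 1/a_t)] = 3751 m/s.
Δv₁ = v_p − v_c1 = 889.6 m/s.
At r₂: circular v_c2 = √(μ/r₂) = 1158 m/s; transfer-apoherm v_a = √[μ(2/r₂ − 1/a_t)] = 614.3 m/s.
Δv₂ = v_c2 − v_a = 543.6 m/s.
Total Δv = Δv₁ + Δv₂ = 1433 m/s = 1.433 km/s.

Δv_total ≈ 1.43 km/s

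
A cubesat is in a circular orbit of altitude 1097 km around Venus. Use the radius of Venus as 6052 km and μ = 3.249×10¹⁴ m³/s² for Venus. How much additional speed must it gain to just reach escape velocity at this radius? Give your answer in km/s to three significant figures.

Δv ≈ 2.79 km/s

r = 6052 + 1097 = 7149.0 km = 7.1490×10⁶ m.
Circular speed v_c = √(μ/r) = 6741 m/s.
Escape speed v_esc = √(2μ/r) = √2 × v_c = 9534 m/s.
Δv = v_esc − v_c = 2792 m/s = 2.792 km/s.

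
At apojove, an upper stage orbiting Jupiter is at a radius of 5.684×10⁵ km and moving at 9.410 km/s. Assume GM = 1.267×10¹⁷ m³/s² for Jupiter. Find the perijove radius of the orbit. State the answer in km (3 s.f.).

perijove radius ≈ 1.41×10⁵ km

r_a = 5.684×10⁸ m.
Specific energy ε = v²/2 − μ/r = -1.786×10⁸ J/kg, so a = −μ/(2ε) = 3.546×10⁸ m.
The apsides satisfy r_p + r_a = 2a, so the perijove radius is 2a − r_a = 1.409×10⁸ m = 1.4088×10⁵ km.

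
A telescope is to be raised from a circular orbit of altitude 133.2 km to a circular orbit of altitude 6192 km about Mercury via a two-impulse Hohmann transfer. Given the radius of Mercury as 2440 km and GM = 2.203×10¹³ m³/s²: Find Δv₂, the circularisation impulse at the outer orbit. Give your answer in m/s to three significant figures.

r₁ = 2440 + 133.2 = 2573.2 km = 2.5732×10⁶ m.
r₂ = 2440 + 6192 = 8632.0 km = 8.6320×10⁶ m.
Transfer ellipse a_t = (r₁ + r₂)/2 = 5.603×10⁶ m.
At r₁: circular v_c1 = √(μ/r₁) = 2926 m/s; transfer-periherm v_p = √[μ(2/r₁ − 1/a_t)] = 3632 m/s.
At r₂: circular v_c2 = √(μ/r₂) = 1598 m/s; transfer-apoherm v_a = √[μ(2/r₂ − 1/a_t)] = 1083 m/s.
Δv₂ = v_c2 − v_a = 514.9 m/s.

Δv ≈ 515 m/s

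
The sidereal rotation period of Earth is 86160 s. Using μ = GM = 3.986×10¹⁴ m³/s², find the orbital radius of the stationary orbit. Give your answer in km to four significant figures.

r_sync ≈ 42160 km

A synchronous orbit has period T, so by Kepler's third law a = (μT²/4π²)^(1/3).
μT²/4π² = 3.986×10¹⁴ × (8.616×10⁴)² / 39.48 = 7.495×10²² m³.
a = 4.216×10⁷ m = 42163 km.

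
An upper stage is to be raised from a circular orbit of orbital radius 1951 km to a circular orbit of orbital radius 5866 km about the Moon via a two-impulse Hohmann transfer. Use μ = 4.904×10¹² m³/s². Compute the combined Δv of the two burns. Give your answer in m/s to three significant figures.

r₁ = 1951 km = 1.951×10⁶ m.
r₂ = 5866 km = 5.866×10⁶ m.
Transfer ellipse a_t = (r₁ + r₂)/2 = 3.908×10⁶ m.
At r₁: circular v_c1 = √(μ/r₁) = 1585 m/s; transfer-perilune v_p = √[μ(2/r₁ − 1/a_t)] = 1942 m/s.
Δv₁ = v_p − v_c1 = 356.9 m/s.
At r₂: circular v_c2 = √(μ/r₂) = 914.3 m/s; transfer-apolune v_a = √[μ(2/r₂ − 1/a_t)] = 646.0 m/s.
Δv₂ = v_c2 − v_a = 268.3 m/s.
Total Δv = Δv₁ + Δv₂ = 625.2 m/s.

Δv_total ≈ 625 m/s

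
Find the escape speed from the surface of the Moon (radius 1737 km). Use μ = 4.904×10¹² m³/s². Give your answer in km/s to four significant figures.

r = R = 1.737×10⁶ m.
Escape speed v_esc = √(2μ/r) = √(2 × 4.904×10¹² / 1.737×10⁶) = √(5.647×10⁶) = 2376 m/s.
= 2.376 km/s.

v_esc ≈ 2.376 km/s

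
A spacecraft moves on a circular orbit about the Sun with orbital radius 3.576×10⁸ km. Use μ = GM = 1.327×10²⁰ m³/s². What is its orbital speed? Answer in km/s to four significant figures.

r = 3.576×10⁸ km = 3.576×10¹¹ m.
For a circular orbit v = √(μ/r) = √(1.327×10²⁰ / 3.576×10¹¹) = √(3.711×10⁸) = 19260 m/s.
That is 19.26 km/s.

v ≈ 19.26 km/s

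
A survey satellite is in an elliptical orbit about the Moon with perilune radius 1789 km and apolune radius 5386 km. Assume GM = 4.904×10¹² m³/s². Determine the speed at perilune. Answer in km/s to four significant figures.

v ≈ 2.029 km/s

Semi-major axis a = (r_p + r_a)/2 = 3587.5 km = 3.588×10⁶ m.
Vis-viva: v² = μ(2/r − 1/a) = 4.904×10¹² × (1.118×10⁻⁶ − 2.787×10⁻⁷) = 4.115×10⁶ m²/s².
v = 2029 m/s = 2.029 km/s.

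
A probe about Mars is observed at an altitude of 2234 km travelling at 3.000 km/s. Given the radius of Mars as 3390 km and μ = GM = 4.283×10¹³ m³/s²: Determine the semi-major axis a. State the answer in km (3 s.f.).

a ≈ 6870 km

r = 3390 + 2234 = 5624.0 km = 5.624×10⁶ m.
Vis-viva rearranged: 1/a = 2/r − v²/μ = 3.556×10⁻⁷ − 2.101×10⁻⁷ = 1.455×10⁻⁷ m⁻¹.
a = 6.874×10⁶ m = 6873.5 km.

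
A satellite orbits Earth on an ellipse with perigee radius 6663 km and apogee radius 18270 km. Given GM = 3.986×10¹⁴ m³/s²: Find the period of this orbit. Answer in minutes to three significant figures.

Semi-major axis a = (r_p + r_a)/2 = (6663.0 + 18270)/2 = 12466 km = 1.247×10⁷ m.
By Kepler's third law T = 2π√(a³/μ) = 2π × 2.205×10³ = 1.385×10⁴ s.
= 230.9 minutes.

T ≈ 231 minutes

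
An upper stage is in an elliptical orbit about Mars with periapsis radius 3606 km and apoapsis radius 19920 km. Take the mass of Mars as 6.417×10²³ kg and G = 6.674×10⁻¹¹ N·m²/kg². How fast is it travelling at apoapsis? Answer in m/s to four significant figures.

v ≈ 811.8 m/s

μ = GM = 6.674×10⁻¹¹ × 6.417×10²³ = 4.283×10¹³ m³/s².
Semi-major axis a = (r_p + r_a)/2 = 11763 km = 1.176×10⁷ m.
Vis-viva: v² = μ(2/r − 1/a) = 4.283×10¹³ × (1.004×10⁻⁷ − 8.501×10⁻⁸) = 6.591×10⁵ m²/s².
v = 811.8 m/s.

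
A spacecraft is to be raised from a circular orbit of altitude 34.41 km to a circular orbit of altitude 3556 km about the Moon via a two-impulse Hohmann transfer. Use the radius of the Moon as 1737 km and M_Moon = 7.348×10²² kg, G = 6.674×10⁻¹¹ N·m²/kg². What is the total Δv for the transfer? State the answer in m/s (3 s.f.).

μ = GM = 6.674×10⁻¹¹ × 7.348×10²² = 4.904×10¹² m³/s².
r₁ = 1737 + 34.41 = 1771.4 km = 1.7714×10⁶ m.
r₂ = 1737 + 3556 = 5293.0 km = 5.2930×10⁶ m.
Transfer ellipse a_t = (r₁ + r₂)/2 = 3.532×10⁶ m.
At r₁: circular v_c1 = √(μ/r₁) = 1664 m/s; transfer-perilune v_p = √[μ(2/r₁ − 1/a_t)] = 2037 m/s.
Δv₁ = v_p − v_c1 = 372.9 m/s.
At r₂: circular v_c2 = √(μ/r₂) = 962.6 m/s; transfer-apolune v_a = √[μ(2/r₂ − 1/a_t)] = 681.7 m/s.
Δv₂ = v_c2 − v_a = 280.9 m/s.
Total Δv = Δv₁ + Δv₂ = 653.8 m/s.

Δv_total ≈ 654 m/s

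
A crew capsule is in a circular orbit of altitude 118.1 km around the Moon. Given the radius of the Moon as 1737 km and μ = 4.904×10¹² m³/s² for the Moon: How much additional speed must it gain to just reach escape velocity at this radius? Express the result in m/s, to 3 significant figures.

r = 1737 + 118.1 = 1855.1 km = 1.8551×10⁶ m.
Circular speed v_c = √(μ/r) = 1626 m/s.
Escape speed v_esc = √(2μ/r) = √2 × v_c = 2299 m/s.
Δv = v_esc − v_c = 673.5 m/s.

Δv ≈ 673 m/s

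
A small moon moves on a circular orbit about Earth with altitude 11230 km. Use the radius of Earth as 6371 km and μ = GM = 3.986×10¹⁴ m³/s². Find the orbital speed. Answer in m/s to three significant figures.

v ≈ 4760 m/s

r = 6371 + 11230 = 17601 km = 1.7601×10⁷ m.
For a circular orbit v = √(μ/r) = √(3.986×10¹⁴ / 1.760×10⁷) = √(2.265×10⁷) = 4759 m/s.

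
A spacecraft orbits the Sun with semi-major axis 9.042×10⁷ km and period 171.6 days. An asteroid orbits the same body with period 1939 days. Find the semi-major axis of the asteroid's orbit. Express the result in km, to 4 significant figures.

Kepler's third law: a³ ∝ T², so a₂ = a₁ (T₂/T₁)^(2/3).
T₂/T₁ = 11.30, (T₂/T₁)^(2/3) = 5.035.
a₂ = 9.042×10⁷ × 5.035 = 4.553×10⁸ km.

a₂ ≈ 4.553×10⁸ km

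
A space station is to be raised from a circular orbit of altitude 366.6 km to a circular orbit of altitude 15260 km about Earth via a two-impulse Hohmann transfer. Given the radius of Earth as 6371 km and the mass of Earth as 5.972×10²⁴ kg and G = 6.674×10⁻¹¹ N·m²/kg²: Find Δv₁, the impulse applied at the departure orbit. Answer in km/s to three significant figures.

Δv ≈ 1.81 km/s

μ = GM = 6.674×10⁻¹¹ × 5.972×10²⁴ = 3.986×10¹⁴ m³/s².
r₁ = 6371 + 366.6 = 6737.6 km = 6.7376×10⁶ m.
r₂ = 6371 + 15260 = 21631 km = 2.1631×10⁷ m.
Transfer ellipse a_t = (r₁ + r₂)/2 = 1.418×10⁷ m.
At r₁: circular v_c1 = √(μ/r₁) = 7691 m/s; transfer-perigee v_p = √[μ(2/r₁ − 1/a_t)] = 9498 m/s.
Δv₁ = v_p − v_c1 = 1807 m/s.
= 1.807 km/s.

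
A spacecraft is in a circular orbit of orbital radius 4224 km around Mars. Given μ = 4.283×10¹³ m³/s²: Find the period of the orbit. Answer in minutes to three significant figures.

r = 4224 km = 4.224×10⁶ m.
Kepler's third law: T = 2π√(r³/μ) = 2π√((4.224×10⁶)³ / 4.283×10¹³).
r³/μ = 1.760×10⁶ s², so T = 2π × 1.327×10³ = 8.335×10³ s.
Converting: 8.335×10³ s ÷ 60.00 = 138.9 minutes.

T ≈ 139 minutes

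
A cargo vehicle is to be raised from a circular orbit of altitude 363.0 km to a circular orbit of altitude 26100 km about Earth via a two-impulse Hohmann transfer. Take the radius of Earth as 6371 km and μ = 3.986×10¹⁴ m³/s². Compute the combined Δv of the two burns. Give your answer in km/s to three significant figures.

r₁ = 6371 + 363.0 = 6734.0 km = 6.7340×10⁶ m.
r₂ = 6371 + 26100 = 32471 km = 3.2471×10⁷ m.
Transfer ellipse a_t = (r₁ + r₂)/2 = 1.960×10⁷ m.
At r₁: circular v_c1 = √(μ/r₁) = 7694 m/s; transfer-perigee v_p = √[μ(2/r₁ − 1/a_t)] = 9902 m/s.
Δv₁ = v_p − v_c1 = 2208 m/s.
At r₂: circular v_c2 = √(μ/r₂) = 3504 m/s; transfer-apogee v_a = √[μ(2/r₂ − 1/a_t)] = 2054 m/s.
Δv₂ = v_c2 − v_a = 1450 m/s.
Total Δv = Δv₁ + Δv₂ = 3659 m/s = 3.659 km/s.

Δv_total ≈ 3.66 km/s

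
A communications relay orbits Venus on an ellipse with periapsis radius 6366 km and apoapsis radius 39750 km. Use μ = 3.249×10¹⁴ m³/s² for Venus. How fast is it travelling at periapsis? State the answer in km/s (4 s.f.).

v ≈ 9.380 km/s

Semi-major axis a = (r_p + r_a)/2 = 23058 km = 2.306×10⁷ m.
Vis-viva: v² = μ(2/r − 1/a) = 3.249×10¹⁴ × (3.142×10⁻⁷ − 4.337×10⁻⁸) = 8.798×10⁷ m²/s².
v = 9380 m/s = 9.380 km/s.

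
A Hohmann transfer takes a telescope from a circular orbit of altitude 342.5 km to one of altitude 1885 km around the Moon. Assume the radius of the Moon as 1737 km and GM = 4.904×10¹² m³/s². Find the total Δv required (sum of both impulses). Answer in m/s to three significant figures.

Δv_total ≈ 365 m/s

r₁ = 1737 + 342.5 = 2079.5 km = 2.0795×10⁶ m.
r₂ = 1737 + 1885 = 3622.0 km = 3.6220×10⁶ m.
Transfer ellipse a_t = (r₁ + r₂)/2 = 2.851×10⁶ m.
At r₁: circular v_c1 = √(μ/r₁) = 1536 m/s; transfer-perilune v_p = √[μ(2/r₁ − 1/a_t)] = 1731 m/s.
Δv₁ = v_p − v_c1 = 195.3 m/s.
At r₂: circular v_c2 = √(μ/r₂) = 1164 m/s; transfer-apolune v_a = √[μ(2/r₂ − 1/a_t)] = 993.8 m/s.
Δv₂ = v_c2 − v_a = 169.8 m/s.
Total Δv = Δv₁ + Δv₂ = 365.1 m/s.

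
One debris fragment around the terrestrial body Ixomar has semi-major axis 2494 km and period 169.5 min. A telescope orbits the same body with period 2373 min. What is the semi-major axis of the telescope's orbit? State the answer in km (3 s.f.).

a₂ ≈ 14500 km

Kepler's third law: a³ ∝ T², so a₂ = a₁ (T₂/T₁)^(2/3).
T₂/T₁ = 14.00, (T₂/T₁)^(2/3) = 5.809.
a₂ = 2494 × 5.809 = 14490 km.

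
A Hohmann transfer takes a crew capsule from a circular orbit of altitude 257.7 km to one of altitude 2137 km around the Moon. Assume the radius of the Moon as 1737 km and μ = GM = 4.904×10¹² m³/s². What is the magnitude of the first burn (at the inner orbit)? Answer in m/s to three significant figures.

Δv ≈ 234 m/s

r₁ = 1737 + 257.7 = 1994.7 km = 1.9947×10⁶ m.
r₂ = 1737 + 2137 = 3874.0 km = 3.8740×10⁶ m.
Transfer ellipse a_t = (r₁ + r₂)/2 = 2.934×10⁶ m.
At r₁: circular v_c1 = √(μ/r₁) = 1568 m/s; transfer-perilune v_p = √[μ(2/r₁ − 1/a_t)] = 1802 m/s.
Δv₁ = v_p − v_c1 = 233.6 m/s.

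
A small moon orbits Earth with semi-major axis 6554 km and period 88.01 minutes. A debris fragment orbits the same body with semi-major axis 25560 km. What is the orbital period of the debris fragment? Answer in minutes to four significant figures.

T₂ ≈ 677.8 minutes

Kepler's third law: T² ∝ a³, so T₂ = T₁ (a₂/a₁)^(3/2).
a₂/a₁ = 3.900, (a₂/a₁)^(3/2) = 7.702.
T₂ = 88.01 × 7.702 = 677.8 minutes.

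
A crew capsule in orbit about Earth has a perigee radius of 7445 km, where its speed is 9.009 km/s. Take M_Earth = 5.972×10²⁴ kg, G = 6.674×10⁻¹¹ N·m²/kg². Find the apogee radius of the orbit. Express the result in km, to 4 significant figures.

apogee radius ≈ 23320 km

μ = GM = 6.674×10⁻¹¹ × 5.972×10²⁴ = 3.986×10¹⁴ m³/s².
r_p = 7.445×10⁶ m.
Specific energy ε = v²/2 − μ/r = -1.295×10⁷ J/kg, so a = −μ/(2ε) = 1.538×10⁷ m.
The apsides satisfy r_p + r_a = 2a, so the apogee radius is 2a − r_p = 2.332×10⁷ m = 23322 km.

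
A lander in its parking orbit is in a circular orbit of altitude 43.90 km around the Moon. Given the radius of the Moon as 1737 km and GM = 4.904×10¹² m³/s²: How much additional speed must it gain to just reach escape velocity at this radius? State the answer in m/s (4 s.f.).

r = 1737 + 43.90 = 1780.9 km = 1.7809×10⁶ m.
Circular speed v_c = √(μ/r) = 1659 m/s.
Escape speed v_esc = √(2μ/r) = √2 × v_c = 2347 m/s.
Δv = v_esc − v_c = 687.4 m/s.

Δv ≈ 687.4 m/s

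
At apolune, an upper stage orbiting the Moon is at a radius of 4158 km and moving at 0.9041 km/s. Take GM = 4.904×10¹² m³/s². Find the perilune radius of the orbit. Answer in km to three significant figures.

perilune radius ≈ 2200 km

r_a = 4.158×10⁶ m.
Specific energy ε = v²/2 − μ/r = -7.707×10⁵ J/kg, so a = −μ/(2ε) = 3.181×10⁶ m.
The apsides satisfy r_p + r_a = 2a, so the perilune radius is 2a − r_a = 2.205×10⁶ m = 2204.9 km.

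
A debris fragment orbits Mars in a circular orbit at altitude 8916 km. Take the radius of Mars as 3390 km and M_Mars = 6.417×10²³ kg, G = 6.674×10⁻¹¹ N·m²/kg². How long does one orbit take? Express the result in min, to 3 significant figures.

μ = GM = 6.674×10⁻¹¹ × 6.417×10²³ = 4.283×10¹³ m³/s².
r = 3390 + 8916 = 12306 km = 1.2306×10⁷ m.
Kepler's third law: T = 2π√(r³/μ) = 2π√((1.231×10⁷)³ / 4.283×10¹³).
r³/μ = 4.351×10⁷ s², so T = 2π × 6.597×10³ = 4.145×10⁴ s.
Converting: 4.145×10⁴ s ÷ 60.00 = 690.8 min.

T ≈ 691 min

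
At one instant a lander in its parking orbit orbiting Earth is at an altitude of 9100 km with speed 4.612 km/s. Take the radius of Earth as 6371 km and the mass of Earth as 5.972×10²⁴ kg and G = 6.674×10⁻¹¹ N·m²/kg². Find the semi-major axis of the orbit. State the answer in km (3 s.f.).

a ≈ 13200 km

μ = GM = 6.674×10⁻¹¹ × 5.972×10²⁴ = 3.986×10¹⁴ m³/s².
r = 6371 + 9100 = 15471 km = 1.547×10⁷ m.
Specific orbital energy ε = v²/2 − μ/r = (4612)²/2 − 3.986×10¹⁴/1.547×10⁷ = -1.513×10⁷ J/kg.
Since ε = −μ/(2a), a = −μ/(2ε) = 1.317×10⁷ m = 13174 km.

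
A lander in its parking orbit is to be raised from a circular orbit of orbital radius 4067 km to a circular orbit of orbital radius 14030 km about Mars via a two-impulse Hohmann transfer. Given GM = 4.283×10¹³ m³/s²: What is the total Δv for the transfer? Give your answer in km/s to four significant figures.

Δv_total ≈ 1.372 km/s

r₁ = 4067 km = 4.067×10⁶ m.
r₂ = 14030 km = 1.403×10⁷ m.
Transfer ellipse a_t = (r₁ + r₂)/2 = 9.048×10⁶ m.
At r₁: circular v_c1 = √(μ/r₁) = 3245 m/s; transfer-periapsis v_p = √[μ(2/r₁ − 1/a_t)] = 4041 m/s.
Δv₁ = v_p − v_c1 = 795.7 m/s.
At r₂: circular v_c2 = √(μ/r₂) = 1747 m/s; transfer-apoapsis v_a = √[μ(2/r₂ − 1/a_t)] = 1171 m/s.
Δv₂ = v_c2 − v_a = 575.8 m/s.
Total Δv = Δv₁ + Δv₂ = 1372 m/s = 1.372 km/s.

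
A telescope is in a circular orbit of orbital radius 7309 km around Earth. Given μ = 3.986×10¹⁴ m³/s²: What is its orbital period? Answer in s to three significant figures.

r = 7309 km = 7.309×10⁶ m.
Kepler's third law: T = 2π√(r³/μ) = 2π√((7.309×10⁶)³ / 3.986×10¹⁴).
r³/μ = 9.796×10⁵ s², so T = 2π × 9.897×10² = 6.219×10³ s.

T ≈ 6220 s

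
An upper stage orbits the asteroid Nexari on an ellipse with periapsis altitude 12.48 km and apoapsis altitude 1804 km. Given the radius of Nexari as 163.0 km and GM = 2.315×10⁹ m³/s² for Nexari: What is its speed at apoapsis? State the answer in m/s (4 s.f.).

r_p = 163.0 + 12.48 = 175.48 km = 1.7548×10⁵ m.
r_a = 163.0 + 1804 = 1967.0 km = 1.9670×10⁶ m.
Semi-major axis a = (r_p + r_a)/2 = 1071.2 km = 1.071×10⁶ m.
Vis-viva: v² = μ(2/r − 1/a) = 2.315×10⁹ × (1.017×10⁻⁶ − 9.335×10⁻⁷) = 1.928×10² m²/s².
v = 13.88 m/s.

v ≈ 13.88 m/s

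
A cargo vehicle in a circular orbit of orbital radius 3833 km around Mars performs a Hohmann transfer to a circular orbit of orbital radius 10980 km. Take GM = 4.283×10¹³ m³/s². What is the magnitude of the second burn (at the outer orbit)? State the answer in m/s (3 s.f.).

r₁ = 3833 km = 3.833×10⁶ m.
r₂ = 10980 km = 1.098×10⁷ m.
Transfer ellipse a_t = (r₁ + r₂)/2 = 7.406×10⁶ m.
At r₁: circular v_c1 = √(μ/r₁) = 3343 m/s; transfer-periapsis v_p = √[μ(2/r₁ − 1/a_t)] = 4070 m/s.
At r₂: circular v_c2 = √(μ/r₂) = 1975 m/s; transfer-apoapsis v_a = √[μ(2/r₂ − 1/a_t)] = 1421 m/s.
Δv₂ = v_c2 − v_a = 554.2 m/s.

Δv ≈ 554 m/s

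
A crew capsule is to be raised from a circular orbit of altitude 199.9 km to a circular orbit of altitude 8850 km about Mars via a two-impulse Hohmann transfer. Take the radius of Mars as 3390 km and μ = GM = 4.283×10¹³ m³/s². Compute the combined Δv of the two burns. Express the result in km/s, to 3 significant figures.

r₁ = 3390 + 199.9 = 3589.9 km = 3.5899×10⁶ m.
r₂ = 3390 + 8850 = 12240 km = 1.2240×10⁷ m.
Transfer ellipse a_t = (r₁ + r₂)/2 = 7.915×10⁶ m.
At r₁: circular v_c1 = √(μ/r₁) = 3454 m/s; transfer-periapsis v_p = √[μ(2/r₁ − 1/a_t)] = 4295 m/s.
Δv₁ = v_p − v_c1 = 841.3 m/s.
At r₂: circular v_c2 = √(μ/r₂) = 1871 m/s; transfer-apoapsis v_a = √[μ(2/r₂ − 1/a_t)] = 1260 m/s.
Δv₂ = v_c2 − v_a = 610.8 m/s.
Total Δv = Δv₁ + Δv₂ = 1452 m/s = 1.452 km/s.

Δv_total ≈ 1.45 km/s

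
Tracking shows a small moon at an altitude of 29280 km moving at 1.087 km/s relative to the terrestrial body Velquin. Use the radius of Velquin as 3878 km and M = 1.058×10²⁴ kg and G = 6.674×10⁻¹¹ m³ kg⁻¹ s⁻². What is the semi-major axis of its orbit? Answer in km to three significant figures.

a ≈ 22900 km

μ = GM = 6.674×10⁻¹¹ × 1.058×10²⁴ = 7.061×10¹³ m³/s².
r = 3878 + 29280 = 33158 km = 3.316×10⁷ m.
Vis-viva rearranged: 1/a = 2/r − v²/μ = 6.032×10⁻⁸ − 1.673×10⁻⁸ = 4.358×10⁻⁸ m⁻¹.
a = 2.294×10⁷ m = 22944 km.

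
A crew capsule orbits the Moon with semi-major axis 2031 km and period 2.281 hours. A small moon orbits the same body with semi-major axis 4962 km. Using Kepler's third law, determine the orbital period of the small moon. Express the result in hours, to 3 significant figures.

T₂ ≈ 8.71 hours

Kepler's third law: T² ∝ a³, so T₂ = T₁ (a₂/a₁)^(3/2).
a₂/a₁ = 2.443, (a₂/a₁)^(3/2) = 3.819.
T₂ = 2.281 × 3.819 = 8.711 hours.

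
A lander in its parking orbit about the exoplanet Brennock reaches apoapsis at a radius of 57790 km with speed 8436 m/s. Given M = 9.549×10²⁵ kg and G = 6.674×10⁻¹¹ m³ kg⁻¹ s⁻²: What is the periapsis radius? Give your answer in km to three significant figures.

periapsis radius ≈ 27500 km

μ = GM = 6.674×10⁻¹¹ × 9.549×10²⁵ = 6.373×10¹⁵ m³/s².
r_a = 5.779×10⁷ m.
Specific energy ε = v²/2 − μ/r = -7.470×10⁷ J/kg, so a = −μ/(2ε) = 4.266×10⁷ m.
The apsides satisfy r_p + r_a = 2a, so the periapsis radius is 2a − r_a = 2.753×10⁷ m = 27530 km.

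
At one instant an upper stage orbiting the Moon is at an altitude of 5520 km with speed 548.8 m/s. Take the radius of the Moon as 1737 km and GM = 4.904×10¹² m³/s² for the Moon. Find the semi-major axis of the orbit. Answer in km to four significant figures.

r = 1737 + 5520 = 7257.0 km = 7.257×10⁶ m.
Vis-viva rearranged: 1/a = 2/r − v²/μ = 2.756×10⁻⁷ − 6.142×10⁻⁸ = 2.142×10⁻⁷ m⁻¹.
a = 4.669×10⁶ m = 4669.0 km.

a ≈ 4669 km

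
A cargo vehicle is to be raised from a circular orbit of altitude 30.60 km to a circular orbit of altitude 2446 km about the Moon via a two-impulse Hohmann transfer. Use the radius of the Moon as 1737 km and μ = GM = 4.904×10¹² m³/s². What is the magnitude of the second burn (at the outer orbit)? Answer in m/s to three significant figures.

Δv ≈ 248 m/s

r₁ = 1737 + 30.60 = 1767.6 km = 1.7676×10⁶ m.
r₂ = 1737 + 2446 = 4183.0 km = 4.1830×10⁶ m.
Transfer ellipse a_t = (r₁ + r₂)/2 = 2.975×10⁶ m.
At r₁: circular v_c1 = √(μ/r₁) = 1666 m/s; transfer-perilune v_p = √[μ(2/r₁ − 1/a_t)] = 1975 m/s.
At r₂: circular v_c2 = √(μ/r₂) = 1083 m/s; transfer-apolune v_a = √[μ(2/r₂ − 1/a_t)] = 834.6 m/s.
Δv₂ = v_c2 − v_a = 248.2 m/s.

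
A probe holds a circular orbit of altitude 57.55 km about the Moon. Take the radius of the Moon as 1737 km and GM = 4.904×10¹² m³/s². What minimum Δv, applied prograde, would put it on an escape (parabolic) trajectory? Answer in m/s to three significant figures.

r = 1737 + 57.55 = 1794.5 km = 1.7946×10⁶ m.
Circular speed v_c = √(μ/r) = 1653 m/s.
Escape speed v_esc = √(2μ/r) = √2 × v_c = 2338 m/s.
Δv = v_esc − v_c = 684.7 m/s.

Δv ≈ 685 m/s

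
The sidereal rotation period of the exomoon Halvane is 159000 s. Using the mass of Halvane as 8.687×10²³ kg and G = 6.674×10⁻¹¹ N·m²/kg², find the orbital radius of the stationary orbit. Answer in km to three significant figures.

μ = GM = 6.674×10⁻¹¹ × 8.687×10²³ = 5.798×10¹³ m³/s².
A synchronous orbit has period T, so by Kepler's third law a = (μT²/4π²)^(1/3).
μT²/4π² = 5.798×10¹³ × (1.590×10⁵)² / 39.48 = 3.713×10²² m³.
a = 3.336×10⁷ m = 33360 km.

r_sync ≈ 33400 km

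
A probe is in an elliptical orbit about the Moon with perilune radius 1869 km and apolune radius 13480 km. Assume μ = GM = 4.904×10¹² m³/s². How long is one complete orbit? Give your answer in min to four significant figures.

T ≈ 1005 min

Semi-major axis a = (r_p + r_a)/2 = (1869.0 + 13480)/2 = 7674.5 km = 7.674×10⁶ m.
By Kepler's third law T = 2π√(a³/μ) = 2π × 9.601×10³ = 6.032×10⁴ s.
= 1005 min.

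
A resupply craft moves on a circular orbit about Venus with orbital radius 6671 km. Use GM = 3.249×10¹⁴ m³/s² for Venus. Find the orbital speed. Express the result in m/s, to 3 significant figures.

r = 6671 km = 6.671×10⁶ m.
For a circular orbit v = √(μ/r) = √(3.249×10¹⁴ / 6.671×10⁶) = √(4.870×10⁷) = 6979 m/s.

v ≈ 6980 m/s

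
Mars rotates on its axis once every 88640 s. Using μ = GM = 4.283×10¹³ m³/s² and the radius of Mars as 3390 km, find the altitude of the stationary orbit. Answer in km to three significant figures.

A synchronous orbit has period T, so by Kepler's third law a = (μT²/4π²)^(1/3).
μT²/4π² = 4.283×10¹³ × (8.864×10⁴)² / 39.48 = 8.524×10²¹ m³.
a = 2.043×10⁷ m = 20428 km.
Altitude h = a − R = 20428 − 3390 = 17038 km.

h_sync ≈ 17000 km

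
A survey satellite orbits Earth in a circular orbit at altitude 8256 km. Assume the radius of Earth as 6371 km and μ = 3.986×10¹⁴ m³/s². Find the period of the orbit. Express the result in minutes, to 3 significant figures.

T ≈ 293 minutes

r = 6371 + 8256 = 14627 km = 1.4627×10⁷ m.
Kepler's third law: T = 2π√(r³/μ) = 2π√((1.463×10⁷)³ / 3.986×10¹⁴).
r³/μ = 7.851×10⁶ s², so T = 2π × 2.802×10³ = 1.761×10⁴ s.
Converting: 1.761×10⁴ s ÷ 60.00 = 293.4 minutes.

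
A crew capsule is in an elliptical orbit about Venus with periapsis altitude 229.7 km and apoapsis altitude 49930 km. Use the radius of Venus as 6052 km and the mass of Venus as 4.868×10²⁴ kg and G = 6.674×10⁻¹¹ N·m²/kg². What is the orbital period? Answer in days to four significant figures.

μ = GM = 6.674×10⁻¹¹ × 4.868×10²⁴ = 3.249×10¹⁴ m³/s².
r_p = 6052 + 229.7 = 6281.7 km = 6.2817×10⁶ m.
r_a = 6052 + 49930 = 55982 km = 5.5982×10⁷ m.
Semi-major axis a = (r_p + r_a)/2 = (6281.7 + 55982)/2 = 31132 km = 3.113×10⁷ m.
By Kepler's third law T = 2π√(a³/μ) = 2π × 9.637×10³ = 6.055×10⁴ s.
= 0.7008 days.

T ≈ 0.7008 days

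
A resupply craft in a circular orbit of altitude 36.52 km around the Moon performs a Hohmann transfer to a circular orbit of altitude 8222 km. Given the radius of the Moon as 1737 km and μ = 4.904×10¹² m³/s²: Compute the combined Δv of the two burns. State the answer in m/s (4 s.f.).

r₁ = 1737 + 36.52 = 1773.5 km = 1.7735×10⁶ m.
r₂ = 1737 + 8222 = 9959.0 km = 9.9590×10⁶ m.
Transfer ellipse a_t = (r₁ + r₂)/2 = 5.866×10⁶ m.
At r₁: circular v_c1 = √(μ/r₁) = 1663 m/s; transfer-perilune v_p = √[μ(2/r₁ − 1/a_t)] = 2167 m/s.
Δv₁ = v_p − v_c1 = 503.8 m/s.
At r₂: circular v_c2 = √(μ/r₂) = 701.7 m/s; transfer-apolune v_a = √[μ(2/r₂ − 1/a_t)] = 385.8 m/s.
Δv₂ = v_c2 − v_a = 315.9 m/s.
Total Δv = Δv₁ + Δv₂ = 819.7 m/s.

Δv_total ≈ 819.7 m/s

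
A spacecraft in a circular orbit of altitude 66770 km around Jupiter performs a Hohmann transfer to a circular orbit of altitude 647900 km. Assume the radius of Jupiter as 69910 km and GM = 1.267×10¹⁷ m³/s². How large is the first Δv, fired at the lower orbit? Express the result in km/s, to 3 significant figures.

r₁ = 69910 + 66770 = 136680 km = 1.3668×10⁸ m.
r₂ = 69910 + 647900 = 717810 km = 7.1781×10⁸ m.
Transfer ellipse a_t = (r₁ + r₂)/2 = 4.272×10⁸ m.
At r₁: circular v_c1 = √(μ/r₁) = 30450 m/s; transfer-perijove v_p = √[μ(2/r₁ − 1/a_t)] = 39460 m/s.
Δv₁ = v_p − v_c1 = 9018 m/s.
= 9.018 km/s.

Δv ≈ 9.02 km/s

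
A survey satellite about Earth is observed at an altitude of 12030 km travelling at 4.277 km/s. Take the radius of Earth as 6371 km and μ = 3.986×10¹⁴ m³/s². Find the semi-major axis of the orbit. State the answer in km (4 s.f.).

r = 6371 + 12030 = 18401 km = 1.840×10⁷ m.
Vis-viva rearranged: 1/a = 2/r − v²/μ = 1.087×10⁻⁷ − 4.589×10⁻⁸ = 6.280×10⁻⁸ m⁻¹.
a = 1.592×10⁷ m = 15924 km.

a ≈ 15920 km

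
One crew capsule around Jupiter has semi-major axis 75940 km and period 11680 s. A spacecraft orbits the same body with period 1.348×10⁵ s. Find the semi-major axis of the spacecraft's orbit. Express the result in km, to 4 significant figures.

Kepler's third law: a³ ∝ T², so a₂ = a₁ (T₂/T₁)^(2/3).
T₂/T₁ = 11.54, (T₂/T₁)^(2/3) = 5.107.
a₂ = 75940 × 5.107 = 3.878×10⁵ km.

a₂ ≈ 3.878×10⁵ km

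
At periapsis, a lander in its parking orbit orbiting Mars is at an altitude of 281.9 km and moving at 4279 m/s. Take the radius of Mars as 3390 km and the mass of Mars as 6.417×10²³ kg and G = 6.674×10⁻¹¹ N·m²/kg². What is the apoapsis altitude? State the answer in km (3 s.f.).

μ = GM = 6.674×10⁻¹¹ × 6.417×10²³ = 4.283×10¹³ m³/s².
r_p = 3390 + 281.9 = 3671.9 km = 3.672×10⁶ m.
Specific energy ε = v²/2 − μ/r = -2.509×10⁶ J/kg, so a = −μ/(2ε) = 8.536×10⁶ m.
The apsides satisfy r_p + r_a = 2a, so the apoapsis radius is 2a − r_p = 1.340×10⁷ m = 13401 km.
Apoapsis altitude = 13401 − 3390 = 10011 km.

apoapsis altitude ≈ 10000 km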